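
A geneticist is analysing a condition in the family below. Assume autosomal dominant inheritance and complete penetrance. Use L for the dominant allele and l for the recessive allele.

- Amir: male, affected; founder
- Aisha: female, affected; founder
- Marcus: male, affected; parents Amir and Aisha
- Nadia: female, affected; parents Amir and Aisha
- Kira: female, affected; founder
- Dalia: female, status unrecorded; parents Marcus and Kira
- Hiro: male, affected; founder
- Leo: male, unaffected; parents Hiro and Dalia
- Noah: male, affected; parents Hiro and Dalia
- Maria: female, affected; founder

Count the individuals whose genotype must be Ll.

Obligate heterozygotes: Hiro is affected so carries L and passed l to Leo (ll), so Hiro is Ll.
Every other individual is either homozygous by phenotype or has at least one consistent homozygous assignment, so the count is 1.

1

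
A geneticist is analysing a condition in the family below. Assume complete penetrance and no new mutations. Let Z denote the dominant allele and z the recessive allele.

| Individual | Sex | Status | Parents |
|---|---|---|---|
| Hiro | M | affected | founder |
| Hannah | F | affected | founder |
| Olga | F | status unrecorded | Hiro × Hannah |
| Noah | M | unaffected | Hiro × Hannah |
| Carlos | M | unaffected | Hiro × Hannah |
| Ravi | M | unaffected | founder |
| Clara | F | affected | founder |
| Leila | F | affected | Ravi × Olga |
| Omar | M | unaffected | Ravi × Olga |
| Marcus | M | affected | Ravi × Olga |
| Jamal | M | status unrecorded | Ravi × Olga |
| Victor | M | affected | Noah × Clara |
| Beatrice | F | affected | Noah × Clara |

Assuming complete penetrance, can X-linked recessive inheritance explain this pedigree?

Under X-linked recessive, Noah (unaffected, male) cannot arise from Hiro (affected) × Hannah (affected).

No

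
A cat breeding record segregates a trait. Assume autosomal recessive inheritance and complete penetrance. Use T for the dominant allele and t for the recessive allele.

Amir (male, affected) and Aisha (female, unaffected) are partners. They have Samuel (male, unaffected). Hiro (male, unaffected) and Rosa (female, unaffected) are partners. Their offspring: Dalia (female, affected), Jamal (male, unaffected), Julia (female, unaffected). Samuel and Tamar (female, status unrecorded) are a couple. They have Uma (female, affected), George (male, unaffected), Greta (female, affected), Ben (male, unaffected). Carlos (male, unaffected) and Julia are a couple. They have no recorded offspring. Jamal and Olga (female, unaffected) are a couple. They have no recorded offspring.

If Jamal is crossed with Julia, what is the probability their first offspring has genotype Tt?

Hiro is unaffected so carries T and passed t to Dalia (tt), so Hiro is Tt.
Rosa is unaffected so carries T and passed t to Dalia (tt), so Rosa is Tt.
Jamal is an unaffected offspring of Hiro (Tt) × Rosa (Tt), whose cross gives 1/4 TT : 1/2 Tt : 1/4 tt; conditioning on being unaffected, Jamal is TT with probability 1/3, Tt with probability 2/3.
Julia is an unaffected offspring of Hiro (Tt) × Rosa (Tt), whose cross gives 1/4 TT : 1/2 Tt : 1/4 tt; conditioning on being unaffected, Julia is TT with probability 1/3, Tt with probability 2/3.
Summing over parental genotype combinations, P(offspring has genotype Tt) = 2/9·1/2 + 2/9·1/2 + 4/9·1/2 = 4/9.

4/9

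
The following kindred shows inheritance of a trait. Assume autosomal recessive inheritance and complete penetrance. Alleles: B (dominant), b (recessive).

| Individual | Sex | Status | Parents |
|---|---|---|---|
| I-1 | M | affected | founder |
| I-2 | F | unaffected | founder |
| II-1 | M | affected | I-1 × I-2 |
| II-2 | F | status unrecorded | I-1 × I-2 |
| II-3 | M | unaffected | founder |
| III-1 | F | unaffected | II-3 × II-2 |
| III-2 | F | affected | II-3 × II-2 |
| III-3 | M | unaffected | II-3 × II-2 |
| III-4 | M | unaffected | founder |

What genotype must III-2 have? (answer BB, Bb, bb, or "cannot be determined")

III-2 is affected, so III-2 is bb.

bb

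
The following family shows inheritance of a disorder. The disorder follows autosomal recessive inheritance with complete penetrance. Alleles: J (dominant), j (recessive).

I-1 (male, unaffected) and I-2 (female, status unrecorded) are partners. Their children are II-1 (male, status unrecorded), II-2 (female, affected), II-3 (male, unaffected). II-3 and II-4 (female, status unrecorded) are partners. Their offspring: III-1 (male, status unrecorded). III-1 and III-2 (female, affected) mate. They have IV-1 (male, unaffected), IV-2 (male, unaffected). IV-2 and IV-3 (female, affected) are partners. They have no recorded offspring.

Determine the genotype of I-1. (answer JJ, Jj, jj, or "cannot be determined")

Jj

From phenotype alone, I-1 is JJ or Jj.
I-1 is unaffected so carries J and passed j to II-2 (jj), so I-1 is Jj.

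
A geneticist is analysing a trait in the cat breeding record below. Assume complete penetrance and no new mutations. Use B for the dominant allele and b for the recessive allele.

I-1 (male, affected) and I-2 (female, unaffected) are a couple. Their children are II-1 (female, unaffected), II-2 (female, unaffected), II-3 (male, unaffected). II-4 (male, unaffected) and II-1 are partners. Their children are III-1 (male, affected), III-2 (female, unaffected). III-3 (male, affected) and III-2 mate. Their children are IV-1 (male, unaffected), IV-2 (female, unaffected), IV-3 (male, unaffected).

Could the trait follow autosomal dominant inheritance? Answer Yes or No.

Under autosomal dominant, III-1 (affected, male) cannot arise from II-4 (unaffected) × II-1 (unaffected).

No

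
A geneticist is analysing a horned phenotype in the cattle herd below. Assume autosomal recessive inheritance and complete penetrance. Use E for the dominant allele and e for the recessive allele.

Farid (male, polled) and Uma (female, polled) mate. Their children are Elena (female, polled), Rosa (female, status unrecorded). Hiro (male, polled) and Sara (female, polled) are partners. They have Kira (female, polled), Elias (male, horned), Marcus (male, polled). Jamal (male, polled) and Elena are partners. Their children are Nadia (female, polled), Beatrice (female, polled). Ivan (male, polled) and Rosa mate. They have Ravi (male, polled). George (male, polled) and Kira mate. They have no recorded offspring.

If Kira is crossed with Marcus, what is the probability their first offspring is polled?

8/9

Hiro is polled so carries E and passed e to Elias (ee), so Hiro is Ee.
Sara is polled so carries E and passed e to Elias (ee), so Sara is Ee.
Kira is a polled offspring of Hiro (Ee) × Sara (Ee), whose cross gives 1/4 EE : 1/2 Ee : 1/4 ee; conditioning on being polled, Kira is EE with probability 1/3, Ee with probability 2/3.
Marcus is a polled offspring of Hiro (Ee) × Sara (Ee), whose cross gives 1/4 EE : 1/2 Ee : 1/4 ee; conditioning on being polled, Marcus is EE with probability 1/3, Ee with probability 2/3.
Summing over parental genotype combinations, P(offspring is polled) = 1/9·1 + 2/9·1 + 2/9·1 + 4/9·3/4 = 8/9.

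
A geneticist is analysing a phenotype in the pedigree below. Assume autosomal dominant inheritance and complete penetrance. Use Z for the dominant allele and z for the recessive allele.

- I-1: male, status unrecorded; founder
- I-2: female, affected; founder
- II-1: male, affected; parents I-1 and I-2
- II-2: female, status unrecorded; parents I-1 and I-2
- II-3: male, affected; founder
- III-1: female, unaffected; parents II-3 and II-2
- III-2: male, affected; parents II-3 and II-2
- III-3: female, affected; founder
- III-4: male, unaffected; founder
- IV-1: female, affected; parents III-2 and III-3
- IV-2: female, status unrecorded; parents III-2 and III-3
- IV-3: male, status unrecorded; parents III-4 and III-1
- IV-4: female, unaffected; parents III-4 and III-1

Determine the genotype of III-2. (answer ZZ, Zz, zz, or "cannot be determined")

III-2's phenotype allows ZZ or Zz, and no parent or child forces a single allele at both positions; consistent genotype assignments exist with III-2 as ZZ or Zz.

cannot be determined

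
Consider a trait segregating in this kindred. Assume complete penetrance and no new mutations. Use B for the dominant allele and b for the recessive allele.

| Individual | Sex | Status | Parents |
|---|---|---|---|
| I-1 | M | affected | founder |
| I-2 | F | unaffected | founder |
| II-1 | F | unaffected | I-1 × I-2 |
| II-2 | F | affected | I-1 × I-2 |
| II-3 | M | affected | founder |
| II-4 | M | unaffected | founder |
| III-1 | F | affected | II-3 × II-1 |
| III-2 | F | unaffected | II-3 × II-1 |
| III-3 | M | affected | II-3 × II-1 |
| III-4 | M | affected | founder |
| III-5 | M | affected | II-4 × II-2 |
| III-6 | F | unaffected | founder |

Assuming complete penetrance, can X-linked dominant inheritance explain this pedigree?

Under X-linked dominant, II-1 (unaffected, female) cannot arise from I-1 (affected) × I-2 (unaffected).

No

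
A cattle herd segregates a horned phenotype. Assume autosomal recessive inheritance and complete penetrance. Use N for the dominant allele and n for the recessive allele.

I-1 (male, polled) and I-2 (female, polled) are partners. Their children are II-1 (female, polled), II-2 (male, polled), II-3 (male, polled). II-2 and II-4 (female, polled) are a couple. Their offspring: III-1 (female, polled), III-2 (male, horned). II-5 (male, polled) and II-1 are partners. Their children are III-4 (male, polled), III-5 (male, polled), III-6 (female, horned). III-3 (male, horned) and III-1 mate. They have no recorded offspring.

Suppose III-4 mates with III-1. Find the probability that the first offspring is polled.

II-5 is polled so carries N and passed n to III-6 (nn), so II-5 is Nn.
II-1 is polled so carries N and passed n to III-6 (nn), so II-1 is Nn.
III-4 is a polled offspring of II-5 (Nn) × II-1 (Nn), whose cross gives 1/4 NN : 1/2 Nn : 1/4 nn; conditioning on being polled, III-4 is NN with probability 1/3, Nn with probability 2/3.
II-2 is polled so carries N and passed n to III-2 (nn), so II-2 is Nn.
II-4 is polled so carries N and passed n to III-2 (nn), so II-4 is Nn.
III-1 is a polled offspring of II-2 (Nn) × II-4 (Nn), whose cross gives 1/4 NN : 1/2 Nn : 1/4 nn; conditioning on being polled, III-1 is NN with probability 1/3, Nn with probability 2/3.
Summing over parental genotype combinations, P(offspring is polled) = 1/9·1 + 2/9·1 + 2/9·1 + 4/9·3/4 = 8/9.

8/9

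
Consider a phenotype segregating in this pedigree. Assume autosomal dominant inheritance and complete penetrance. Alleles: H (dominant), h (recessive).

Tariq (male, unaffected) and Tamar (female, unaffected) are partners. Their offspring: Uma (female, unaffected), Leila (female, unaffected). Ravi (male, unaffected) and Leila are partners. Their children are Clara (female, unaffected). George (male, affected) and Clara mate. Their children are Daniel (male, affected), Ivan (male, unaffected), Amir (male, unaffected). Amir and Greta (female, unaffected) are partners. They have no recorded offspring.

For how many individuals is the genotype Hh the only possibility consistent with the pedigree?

2

Obligate heterozygotes: George is affected so carries H and passed h to Ivan (hh), so George is Hh; Daniel is affected so carries H and received h from Clara (hh), so Daniel is Hh.
Every other individual is either homozygous by phenotype or has at least one consistent homozygous assignment, so the count is 2.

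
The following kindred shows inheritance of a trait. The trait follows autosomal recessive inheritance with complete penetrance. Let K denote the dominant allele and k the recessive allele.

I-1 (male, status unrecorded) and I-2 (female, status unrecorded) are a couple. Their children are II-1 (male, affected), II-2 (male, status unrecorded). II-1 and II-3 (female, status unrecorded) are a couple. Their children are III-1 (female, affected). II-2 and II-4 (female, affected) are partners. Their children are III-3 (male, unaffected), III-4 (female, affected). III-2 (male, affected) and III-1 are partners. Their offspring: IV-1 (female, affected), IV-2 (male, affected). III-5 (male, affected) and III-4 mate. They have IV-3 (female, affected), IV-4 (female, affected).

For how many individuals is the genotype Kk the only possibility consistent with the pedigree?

Obligate heterozygotes: II-2 passed K to III-3 (Kk, whose k came from II-4) and passed k to III-4 (kk), so II-2 is Kk; III-3 is unaffected so carries K and received k from II-4 (kk), so III-3 is Kk.
Every other individual is either homozygous by phenotype or has at least one consistent homozygous assignment, so the count is 2.

2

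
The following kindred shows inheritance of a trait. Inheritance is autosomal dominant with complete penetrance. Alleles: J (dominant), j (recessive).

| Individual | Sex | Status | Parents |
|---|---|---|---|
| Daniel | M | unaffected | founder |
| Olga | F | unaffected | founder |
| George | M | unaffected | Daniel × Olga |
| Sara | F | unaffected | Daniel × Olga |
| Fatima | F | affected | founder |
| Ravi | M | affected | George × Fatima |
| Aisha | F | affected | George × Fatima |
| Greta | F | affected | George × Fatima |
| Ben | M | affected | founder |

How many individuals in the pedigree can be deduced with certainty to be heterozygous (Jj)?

Obligate heterozygotes: Ravi is affected so carries J and received j from George (jj), so Ravi is Jj; Aisha is affected so carries J and received j from George (jj), so Aisha is Jj; Greta is affected so carries J and received j from George (jj), so Greta is Jj.
Every other individual is either homozygous by phenotype or has at least one consistent homozygous assignment, so the count is 3.

3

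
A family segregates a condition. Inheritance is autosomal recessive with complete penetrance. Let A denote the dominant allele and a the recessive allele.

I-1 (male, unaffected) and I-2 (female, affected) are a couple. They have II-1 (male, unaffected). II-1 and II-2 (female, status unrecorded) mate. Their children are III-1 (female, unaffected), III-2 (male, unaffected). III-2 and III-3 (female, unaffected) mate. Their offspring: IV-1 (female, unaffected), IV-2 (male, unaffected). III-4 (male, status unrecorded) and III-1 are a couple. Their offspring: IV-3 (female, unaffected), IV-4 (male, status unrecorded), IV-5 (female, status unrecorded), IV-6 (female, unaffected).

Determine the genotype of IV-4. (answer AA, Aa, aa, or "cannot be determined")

cannot be determined

IV-4's phenotype is unrecorded, and no parent or child forces a single allele at both positions; consistent genotype assignments exist with IV-4 as AA or Aa or aa.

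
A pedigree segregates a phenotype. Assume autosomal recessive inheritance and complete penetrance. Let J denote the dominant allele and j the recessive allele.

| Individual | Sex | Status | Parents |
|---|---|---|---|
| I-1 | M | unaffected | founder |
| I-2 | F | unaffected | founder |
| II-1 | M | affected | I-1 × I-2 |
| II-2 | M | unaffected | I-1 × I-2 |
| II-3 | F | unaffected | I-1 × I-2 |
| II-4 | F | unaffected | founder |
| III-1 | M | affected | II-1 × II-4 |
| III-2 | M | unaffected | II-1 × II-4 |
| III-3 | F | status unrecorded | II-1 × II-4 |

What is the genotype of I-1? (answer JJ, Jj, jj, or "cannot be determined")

From phenotype alone, I-1 is JJ or Jj.
I-1 is unaffected so carries J and passed j to II-1 (jj), so I-1 is Jj.

Jj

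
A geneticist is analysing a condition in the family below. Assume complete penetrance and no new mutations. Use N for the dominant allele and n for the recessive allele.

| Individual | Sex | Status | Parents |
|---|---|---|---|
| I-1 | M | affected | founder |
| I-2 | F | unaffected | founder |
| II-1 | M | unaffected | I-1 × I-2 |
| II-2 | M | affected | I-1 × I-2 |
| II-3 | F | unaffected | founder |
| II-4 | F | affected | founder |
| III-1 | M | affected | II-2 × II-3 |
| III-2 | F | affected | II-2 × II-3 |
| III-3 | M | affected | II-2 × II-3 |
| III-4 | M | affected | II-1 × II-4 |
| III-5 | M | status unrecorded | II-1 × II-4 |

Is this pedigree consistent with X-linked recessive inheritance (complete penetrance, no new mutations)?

Yes

A consistent assignment under X-linked recessive exists: I-1 X^n Y, I-2 X^N X^n, II-1 X^N Y, II-2 X^n Y, II-3 X^N X^n, II-4 X^n X^n, III-1 X^n Y, III-2 X^n X^n, III-3 X^n Y, III-4 X^n Y, III-5 X^n Y.
In this assignment every recorded phenotype matches its genotype and every non-founder's genotype is obtainable from its parents' genotypes, so the pedigree is consistent.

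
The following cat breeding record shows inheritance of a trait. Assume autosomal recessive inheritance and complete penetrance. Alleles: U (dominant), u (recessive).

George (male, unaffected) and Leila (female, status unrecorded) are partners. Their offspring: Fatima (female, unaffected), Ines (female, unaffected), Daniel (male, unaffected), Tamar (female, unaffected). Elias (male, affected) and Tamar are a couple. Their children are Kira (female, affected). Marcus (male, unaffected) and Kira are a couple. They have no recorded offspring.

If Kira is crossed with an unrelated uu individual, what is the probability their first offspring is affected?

1

Kira is affected, so Kira is uu.
The cross gives 1 uu, so P(offspring is affected) = 1.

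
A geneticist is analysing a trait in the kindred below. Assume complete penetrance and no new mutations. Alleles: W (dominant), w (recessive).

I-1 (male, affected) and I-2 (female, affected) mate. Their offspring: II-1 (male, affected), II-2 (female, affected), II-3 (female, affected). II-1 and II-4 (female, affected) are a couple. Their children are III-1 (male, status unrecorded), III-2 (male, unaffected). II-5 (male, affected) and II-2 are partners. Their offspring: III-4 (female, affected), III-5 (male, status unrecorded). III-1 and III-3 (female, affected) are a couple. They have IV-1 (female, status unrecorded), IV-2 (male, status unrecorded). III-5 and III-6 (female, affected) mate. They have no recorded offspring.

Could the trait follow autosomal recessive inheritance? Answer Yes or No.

Under autosomal recessive, III-2 (unaffected, male) cannot arise from II-1 (affected) × II-4 (affected).

No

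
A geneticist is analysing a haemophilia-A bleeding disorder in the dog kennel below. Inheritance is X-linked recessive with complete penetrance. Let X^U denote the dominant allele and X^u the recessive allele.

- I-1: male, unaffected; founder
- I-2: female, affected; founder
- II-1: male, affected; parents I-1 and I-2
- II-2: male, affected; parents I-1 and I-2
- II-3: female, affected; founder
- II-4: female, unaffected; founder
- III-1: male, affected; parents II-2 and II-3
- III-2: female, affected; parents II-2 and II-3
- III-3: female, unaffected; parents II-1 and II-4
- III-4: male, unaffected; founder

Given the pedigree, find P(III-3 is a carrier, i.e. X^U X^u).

III-3 is unaffected so carries U and received u from II-1 (X^u Y), so III-3 is X^U X^u, giving P(X^U X^u) = 1.

1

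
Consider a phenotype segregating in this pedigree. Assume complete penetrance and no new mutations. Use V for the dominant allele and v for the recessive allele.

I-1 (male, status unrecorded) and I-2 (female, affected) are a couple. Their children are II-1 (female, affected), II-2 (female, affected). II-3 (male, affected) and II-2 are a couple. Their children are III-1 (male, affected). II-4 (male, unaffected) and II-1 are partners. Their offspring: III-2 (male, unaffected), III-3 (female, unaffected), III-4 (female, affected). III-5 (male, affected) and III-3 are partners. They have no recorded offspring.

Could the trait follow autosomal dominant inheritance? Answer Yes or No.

Yes

A consistent assignment under autosomal dominant exists: I-1 VV, I-2 Vv, II-1 Vv, II-2 VV, II-3 VV, II-4 vv, III-1 VV, III-2 vv, III-3 vv, III-4 Vv, III-5 VV.
In this assignment every recorded phenotype matches its genotype and every non-founder's genotype is obtainable from its parents' genotypes, so the pedigree is consistent.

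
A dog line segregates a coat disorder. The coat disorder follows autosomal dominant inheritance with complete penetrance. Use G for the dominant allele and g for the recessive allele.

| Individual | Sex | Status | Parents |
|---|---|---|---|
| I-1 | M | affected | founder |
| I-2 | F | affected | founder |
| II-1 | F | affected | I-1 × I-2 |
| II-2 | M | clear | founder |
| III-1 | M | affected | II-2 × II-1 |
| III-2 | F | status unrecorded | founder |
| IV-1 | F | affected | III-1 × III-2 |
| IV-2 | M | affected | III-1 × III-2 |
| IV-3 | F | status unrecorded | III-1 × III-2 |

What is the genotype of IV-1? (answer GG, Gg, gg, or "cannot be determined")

IV-1's phenotype allows GG or Gg, and no parent or child forces a single allele at both positions; consistent genotype assignments exist with IV-1 as GG or Gg.

cannot be determined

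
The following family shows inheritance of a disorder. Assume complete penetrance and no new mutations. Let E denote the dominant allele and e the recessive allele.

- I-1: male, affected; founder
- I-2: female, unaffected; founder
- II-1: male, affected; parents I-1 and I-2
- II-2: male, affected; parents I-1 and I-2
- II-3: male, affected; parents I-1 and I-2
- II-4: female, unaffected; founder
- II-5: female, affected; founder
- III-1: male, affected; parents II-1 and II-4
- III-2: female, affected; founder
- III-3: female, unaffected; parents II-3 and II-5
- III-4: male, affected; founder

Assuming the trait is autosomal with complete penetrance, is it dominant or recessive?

II-3 and II-5 are both affected yet have an unaffected child III-3. Under a recessive model two affected parents are homozygous and every child would be affected, so the trait cannot be recessive.

dominant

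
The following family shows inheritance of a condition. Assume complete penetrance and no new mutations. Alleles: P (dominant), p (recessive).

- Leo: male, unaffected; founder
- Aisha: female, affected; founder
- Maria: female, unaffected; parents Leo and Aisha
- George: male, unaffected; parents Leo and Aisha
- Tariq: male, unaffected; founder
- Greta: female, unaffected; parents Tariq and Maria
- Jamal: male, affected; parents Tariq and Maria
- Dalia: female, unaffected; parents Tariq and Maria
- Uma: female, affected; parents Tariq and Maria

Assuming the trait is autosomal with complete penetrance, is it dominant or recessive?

recessive

Tariq and Maria are both unaffected yet have an affected child Jamal. Under dominance, an affected child requires at least one affected parent, so the trait cannot be dominant.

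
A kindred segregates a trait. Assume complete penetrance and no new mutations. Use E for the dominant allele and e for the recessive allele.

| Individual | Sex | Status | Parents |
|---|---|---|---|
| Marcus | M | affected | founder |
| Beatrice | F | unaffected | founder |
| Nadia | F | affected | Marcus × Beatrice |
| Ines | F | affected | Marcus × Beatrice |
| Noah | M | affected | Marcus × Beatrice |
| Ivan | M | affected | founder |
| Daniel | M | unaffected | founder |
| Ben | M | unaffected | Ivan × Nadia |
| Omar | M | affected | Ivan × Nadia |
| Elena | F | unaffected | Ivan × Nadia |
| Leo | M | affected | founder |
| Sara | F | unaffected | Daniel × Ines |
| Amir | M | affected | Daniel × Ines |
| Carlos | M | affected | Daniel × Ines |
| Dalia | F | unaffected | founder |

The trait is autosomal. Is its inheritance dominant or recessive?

dominant

Ivan and Nadia are both affected yet have an unaffected child Ben. Under a recessive model two affected parents are homozygous and every child would be affected, so the trait cannot be recessive.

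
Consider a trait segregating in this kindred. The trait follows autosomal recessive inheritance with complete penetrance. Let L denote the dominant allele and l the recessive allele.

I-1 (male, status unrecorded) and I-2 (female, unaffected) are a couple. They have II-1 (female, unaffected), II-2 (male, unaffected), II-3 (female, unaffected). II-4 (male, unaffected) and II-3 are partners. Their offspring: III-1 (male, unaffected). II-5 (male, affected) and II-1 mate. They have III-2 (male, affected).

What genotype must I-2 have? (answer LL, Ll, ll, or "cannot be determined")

I-2's phenotype allows LL or Ll, and no parent or child forces a single allele at both positions; consistent genotype assignments exist with I-2 as LL or Ll.

cannot be determined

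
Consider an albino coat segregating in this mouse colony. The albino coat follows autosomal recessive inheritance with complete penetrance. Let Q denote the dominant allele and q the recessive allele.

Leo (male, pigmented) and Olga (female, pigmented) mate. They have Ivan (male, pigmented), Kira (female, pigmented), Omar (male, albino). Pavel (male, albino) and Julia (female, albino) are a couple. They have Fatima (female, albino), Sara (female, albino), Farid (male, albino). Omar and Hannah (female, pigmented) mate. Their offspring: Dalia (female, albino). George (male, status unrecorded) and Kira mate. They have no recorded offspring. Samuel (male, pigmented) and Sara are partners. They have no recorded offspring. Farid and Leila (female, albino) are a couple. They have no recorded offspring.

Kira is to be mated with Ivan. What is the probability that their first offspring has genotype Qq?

Leo is pigmented so carries Q and passed q to Omar (qq), so Leo is Qq.
Olga is pigmented so carries Q and passed q to Omar (qq), so Olga is Qq.
Kira is a pigmented offspring of Leo (Qq) × Olga (Qq), whose cross gives 1/4 QQ : 1/2 Qq : 1/4 qq; conditioning on being pigmented, Kira is QQ with probability 1/3, Qq with probability 2/3.
Ivan is a pigmented offspring of Leo (Qq) × Olga (Qq), whose cross gives 1/4 QQ : 1/2 Qq : 1/4 qq; conditioning on being pigmented, Ivan is QQ with probability 1/3, Qq with probability 2/3.
Summing over parental genotype combinations, P(offspring has genotype Qq) = 2/9·1/2 + 2/9·1/2 + 4/9·1/2 = 4/9.

4/9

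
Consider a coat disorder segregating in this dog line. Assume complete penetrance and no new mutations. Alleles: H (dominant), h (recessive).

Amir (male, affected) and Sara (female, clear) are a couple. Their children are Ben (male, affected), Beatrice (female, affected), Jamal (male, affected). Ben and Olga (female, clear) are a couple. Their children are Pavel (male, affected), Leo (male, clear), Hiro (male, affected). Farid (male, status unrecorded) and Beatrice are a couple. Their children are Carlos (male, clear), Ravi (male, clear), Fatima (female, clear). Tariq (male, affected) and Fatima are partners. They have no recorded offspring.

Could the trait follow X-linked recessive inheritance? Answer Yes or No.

No

Under X-linked recessive, Carlos (clear, male) cannot arise from Farid (unrecorded) × Beatrice (affected).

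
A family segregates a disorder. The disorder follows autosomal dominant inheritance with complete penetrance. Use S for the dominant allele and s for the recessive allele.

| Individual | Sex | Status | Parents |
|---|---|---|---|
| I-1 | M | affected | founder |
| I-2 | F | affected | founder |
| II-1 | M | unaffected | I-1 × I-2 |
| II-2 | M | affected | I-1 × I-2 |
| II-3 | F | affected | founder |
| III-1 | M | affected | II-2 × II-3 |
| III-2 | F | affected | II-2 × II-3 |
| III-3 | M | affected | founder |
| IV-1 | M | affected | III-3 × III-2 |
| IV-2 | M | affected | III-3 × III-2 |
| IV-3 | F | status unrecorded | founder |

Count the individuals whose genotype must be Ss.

Obligate heterozygotes: I-1 is affected so carries S and passed s to II-1 (ss), so I-1 is Ss; I-2 is affected so carries S and passed s to II-1 (ss), so I-2 is Ss.
Every other individual is either homozygous by phenotype or has at least one consistent homozygous assignment, so the count is 2.

2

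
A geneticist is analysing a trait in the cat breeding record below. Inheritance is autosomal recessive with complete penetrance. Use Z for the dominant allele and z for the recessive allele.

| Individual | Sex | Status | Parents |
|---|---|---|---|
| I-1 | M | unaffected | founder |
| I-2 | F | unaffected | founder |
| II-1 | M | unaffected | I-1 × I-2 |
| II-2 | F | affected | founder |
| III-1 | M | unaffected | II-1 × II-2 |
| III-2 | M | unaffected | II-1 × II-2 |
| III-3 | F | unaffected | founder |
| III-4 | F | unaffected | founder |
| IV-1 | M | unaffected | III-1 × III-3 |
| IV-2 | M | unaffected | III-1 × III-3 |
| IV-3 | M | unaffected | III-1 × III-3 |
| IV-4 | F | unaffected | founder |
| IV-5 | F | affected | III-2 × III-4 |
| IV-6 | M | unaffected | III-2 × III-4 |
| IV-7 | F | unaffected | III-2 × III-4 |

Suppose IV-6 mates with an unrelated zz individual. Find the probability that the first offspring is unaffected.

III-2 is unaffected so carries Z and received z from II-2 (zz), so III-2 is Zz.
III-4 is unaffected so carries Z and passed z to IV-5 (zz), so III-4 is Zz.
IV-6 is an unaffected offspring of III-2 (Zz) × III-4 (Zz), whose cross gives 1/4 ZZ : 1/2 Zz : 1/4 zz; conditioning on being unaffected, IV-6 is ZZ with probability 1/3, Zz with probability 2/3.
Summing over parental genotype combinations, P(offspring is unaffected) = 1/3·1 + 2/3·1/2 = 2/3.

2/3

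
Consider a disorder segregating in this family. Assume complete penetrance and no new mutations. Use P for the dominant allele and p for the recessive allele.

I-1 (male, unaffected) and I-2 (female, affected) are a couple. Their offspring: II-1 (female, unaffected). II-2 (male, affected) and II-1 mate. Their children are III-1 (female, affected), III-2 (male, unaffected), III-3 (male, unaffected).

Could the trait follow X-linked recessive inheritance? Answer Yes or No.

Yes

A consistent assignment under X-linked recessive exists: I-1 X^P Y, I-2 X^p X^p, II-1 X^P X^p, II-2 X^p Y, III-1 X^p X^p, III-2 X^P Y, III-3 X^P Y.
In this assignment every recorded phenotype matches its genotype and every non-founder's genotype is obtainable from its parents' genotypes, so the pedigree is consistent.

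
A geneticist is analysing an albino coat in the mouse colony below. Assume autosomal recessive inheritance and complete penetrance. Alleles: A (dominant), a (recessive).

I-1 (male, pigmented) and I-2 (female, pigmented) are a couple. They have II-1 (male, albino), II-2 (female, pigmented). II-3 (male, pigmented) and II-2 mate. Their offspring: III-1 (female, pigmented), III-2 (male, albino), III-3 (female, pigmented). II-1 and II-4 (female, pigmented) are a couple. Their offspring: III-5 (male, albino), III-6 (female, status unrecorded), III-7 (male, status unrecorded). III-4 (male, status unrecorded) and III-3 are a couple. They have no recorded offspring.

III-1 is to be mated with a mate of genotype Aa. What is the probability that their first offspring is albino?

1/6

II-3 is pigmented so carries A and passed a to III-2 (aa), so II-3 is Aa.
II-2 is pigmented so carries A and passed a to III-2 (aa), so II-2 is Aa.
III-1 is a pigmented offspring of II-3 (Aa) × II-2 (Aa), whose cross gives 1/4 AA : 1/2 Aa : 1/4 aa; conditioning on being pigmented, III-1 is AA with probability 1/3, Aa with probability 2/3.
Summing over parental genotype combinations, P(offspring is albino) = 2/3·1/4 = 1/6.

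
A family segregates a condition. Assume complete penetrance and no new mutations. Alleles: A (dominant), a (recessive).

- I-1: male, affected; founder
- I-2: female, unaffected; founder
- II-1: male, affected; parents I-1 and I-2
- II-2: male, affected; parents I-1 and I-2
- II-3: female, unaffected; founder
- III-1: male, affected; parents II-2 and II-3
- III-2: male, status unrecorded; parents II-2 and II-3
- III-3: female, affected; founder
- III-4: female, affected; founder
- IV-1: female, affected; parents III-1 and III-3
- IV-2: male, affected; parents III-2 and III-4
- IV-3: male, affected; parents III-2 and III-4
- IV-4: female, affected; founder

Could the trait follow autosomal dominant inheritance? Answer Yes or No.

A consistent assignment under autosomal dominant exists: I-1 AA, I-2 aa, II-1 Aa, II-2 Aa, II-3 aa, III-1 Aa, III-2 Aa, III-3 AA, III-4 AA, IV-1 AA, IV-2 AA, IV-3 AA, IV-4 AA.
In this assignment every recorded phenotype matches its genotype and every non-founder's genotype is obtainable from its parents' genotypes, so the pedigree is consistent.

Yes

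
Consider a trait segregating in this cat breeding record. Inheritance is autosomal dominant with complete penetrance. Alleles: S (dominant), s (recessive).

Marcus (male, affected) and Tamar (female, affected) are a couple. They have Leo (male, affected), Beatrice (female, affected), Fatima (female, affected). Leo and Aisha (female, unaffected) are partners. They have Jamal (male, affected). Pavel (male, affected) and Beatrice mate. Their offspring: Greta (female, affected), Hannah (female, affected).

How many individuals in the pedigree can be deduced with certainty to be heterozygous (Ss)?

Obligate heterozygotes: Jamal is affected so carries S and received s from Aisha (ss), so Jamal is Ss.
Every other individual is either homozygous by phenotype or has at least one consistent homozygous assignment, so the count is 1.

1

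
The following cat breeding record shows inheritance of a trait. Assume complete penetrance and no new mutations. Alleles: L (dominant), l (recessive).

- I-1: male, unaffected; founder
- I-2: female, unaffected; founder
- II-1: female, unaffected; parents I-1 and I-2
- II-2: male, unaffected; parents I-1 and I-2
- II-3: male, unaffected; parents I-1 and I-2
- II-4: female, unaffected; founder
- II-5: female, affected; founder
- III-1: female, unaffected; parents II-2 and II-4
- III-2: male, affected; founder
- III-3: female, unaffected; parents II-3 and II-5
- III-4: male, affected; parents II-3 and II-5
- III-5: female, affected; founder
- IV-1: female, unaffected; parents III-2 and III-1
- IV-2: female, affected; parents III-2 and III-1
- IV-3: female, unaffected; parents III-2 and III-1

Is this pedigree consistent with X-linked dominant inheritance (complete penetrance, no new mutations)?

Under X-linked dominant, IV-1 (unaffected, female) cannot arise from III-2 (affected) × III-1 (unaffected).

No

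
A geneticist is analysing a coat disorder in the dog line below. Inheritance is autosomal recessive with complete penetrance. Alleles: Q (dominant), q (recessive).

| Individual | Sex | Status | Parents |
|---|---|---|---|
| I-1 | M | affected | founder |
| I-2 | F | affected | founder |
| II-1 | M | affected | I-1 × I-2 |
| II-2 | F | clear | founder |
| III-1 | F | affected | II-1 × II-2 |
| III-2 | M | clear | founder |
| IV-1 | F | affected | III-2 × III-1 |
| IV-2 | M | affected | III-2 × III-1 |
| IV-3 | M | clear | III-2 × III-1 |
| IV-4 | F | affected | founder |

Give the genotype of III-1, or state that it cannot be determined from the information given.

qq

III-1 is affected, so III-1 is qq.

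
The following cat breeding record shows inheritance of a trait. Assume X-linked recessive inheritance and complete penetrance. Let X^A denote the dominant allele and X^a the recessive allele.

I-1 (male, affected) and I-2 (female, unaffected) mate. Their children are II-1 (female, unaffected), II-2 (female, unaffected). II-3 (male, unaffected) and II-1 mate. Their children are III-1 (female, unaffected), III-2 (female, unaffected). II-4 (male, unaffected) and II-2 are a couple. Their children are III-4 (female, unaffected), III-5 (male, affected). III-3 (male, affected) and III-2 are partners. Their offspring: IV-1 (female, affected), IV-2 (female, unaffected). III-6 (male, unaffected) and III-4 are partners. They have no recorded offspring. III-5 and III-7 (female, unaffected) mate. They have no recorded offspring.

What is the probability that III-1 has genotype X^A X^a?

II-3 is unaffected, so II-3 is X^A Y.
II-1 is unaffected so carries A and received a from I-1 (X^a Y), so II-1 is X^A X^a.
Their cross gives offspring ratios 1/2 X^A X^A : 1/2 X^A X^a. Conditioning on III-1 being unaffected, P(X^A X^a) = 1/2 / 1 = 1/2.

1/2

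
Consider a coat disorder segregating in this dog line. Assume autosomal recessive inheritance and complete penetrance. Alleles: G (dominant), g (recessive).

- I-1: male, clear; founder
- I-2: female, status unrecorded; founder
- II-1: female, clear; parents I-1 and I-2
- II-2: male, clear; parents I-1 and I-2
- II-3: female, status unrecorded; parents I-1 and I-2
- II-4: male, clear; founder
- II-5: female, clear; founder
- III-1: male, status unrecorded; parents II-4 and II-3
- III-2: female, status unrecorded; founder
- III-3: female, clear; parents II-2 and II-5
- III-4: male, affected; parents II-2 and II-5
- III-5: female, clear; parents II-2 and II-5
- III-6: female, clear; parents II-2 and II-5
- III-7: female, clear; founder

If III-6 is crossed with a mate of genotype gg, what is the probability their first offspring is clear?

2/3

II-2 is clear so carries G and passed g to III-4 (gg), so II-2 is Gg.
II-5 is clear so carries G and passed g to III-4 (gg), so II-5 is Gg.
III-6 is a clear offspring of II-2 (Gg) × II-5 (Gg), whose cross gives 1/4 GG : 1/2 Gg : 1/4 gg; conditioning on being clear, III-6 is GG with probability 1/3, Gg with probability 2/3.
Summing over parental genotype combinations, P(offspring is clear) = 1/3·1 + 2/3·1/2 = 2/3.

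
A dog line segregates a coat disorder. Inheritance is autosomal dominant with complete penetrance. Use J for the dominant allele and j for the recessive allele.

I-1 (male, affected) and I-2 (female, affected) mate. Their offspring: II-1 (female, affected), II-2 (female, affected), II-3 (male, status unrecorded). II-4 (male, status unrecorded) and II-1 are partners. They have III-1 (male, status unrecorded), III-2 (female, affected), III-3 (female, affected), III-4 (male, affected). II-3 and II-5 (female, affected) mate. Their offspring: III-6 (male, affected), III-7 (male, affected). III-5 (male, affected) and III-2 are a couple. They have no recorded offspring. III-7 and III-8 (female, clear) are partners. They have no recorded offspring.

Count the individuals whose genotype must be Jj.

0

No individual's genotype is forced to Jj by the pedigree, so the count is 0.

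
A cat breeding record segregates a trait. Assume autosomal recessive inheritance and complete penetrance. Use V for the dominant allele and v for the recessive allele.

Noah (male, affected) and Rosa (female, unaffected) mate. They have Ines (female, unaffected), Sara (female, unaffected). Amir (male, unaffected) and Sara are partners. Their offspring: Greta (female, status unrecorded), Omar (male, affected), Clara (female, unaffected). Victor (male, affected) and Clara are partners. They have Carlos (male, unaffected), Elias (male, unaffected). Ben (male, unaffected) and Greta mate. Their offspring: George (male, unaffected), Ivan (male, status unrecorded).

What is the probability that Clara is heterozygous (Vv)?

1/3

Amir is unaffected so carries V and passed v to Omar (vv), so Amir is Vv.
Sara is unaffected so carries V and received v from Noah (vv), so Sara is Vv.
Their cross gives offspring ratios 1/4 VV : 1/2 Vv : 1/4 vv. Conditioning on Clara being unaffected, P(Vv) = 1/2 / 3/4 = 2/3 before taking Clara's own offspring into account.
Victor is affected, so Victor is vv.
Now use Clara's offspring. Probability of each recorded status — unaffected son Carlos: 1/2 if Clara is Vv, 1 if VV; unaffected son Elias: 1/2 if Clara is Vv, 1 if VV.
Bayes: P(Vv) = 2/3·1/4 / (2/3·1/4 + 1/3·1) = 1/3.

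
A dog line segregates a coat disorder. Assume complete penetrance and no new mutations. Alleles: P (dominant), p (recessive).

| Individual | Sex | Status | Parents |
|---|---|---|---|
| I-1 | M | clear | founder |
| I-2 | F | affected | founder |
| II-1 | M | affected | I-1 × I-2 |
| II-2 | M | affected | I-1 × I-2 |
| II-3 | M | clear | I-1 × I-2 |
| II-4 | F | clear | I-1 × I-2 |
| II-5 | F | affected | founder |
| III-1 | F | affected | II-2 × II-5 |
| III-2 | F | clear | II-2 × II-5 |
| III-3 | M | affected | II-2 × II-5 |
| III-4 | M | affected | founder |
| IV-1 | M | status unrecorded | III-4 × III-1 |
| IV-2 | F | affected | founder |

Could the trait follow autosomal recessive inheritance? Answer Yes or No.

Under autosomal recessive, III-2 (clear, female) cannot arise from II-2 (affected) × II-5 (affected).

No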